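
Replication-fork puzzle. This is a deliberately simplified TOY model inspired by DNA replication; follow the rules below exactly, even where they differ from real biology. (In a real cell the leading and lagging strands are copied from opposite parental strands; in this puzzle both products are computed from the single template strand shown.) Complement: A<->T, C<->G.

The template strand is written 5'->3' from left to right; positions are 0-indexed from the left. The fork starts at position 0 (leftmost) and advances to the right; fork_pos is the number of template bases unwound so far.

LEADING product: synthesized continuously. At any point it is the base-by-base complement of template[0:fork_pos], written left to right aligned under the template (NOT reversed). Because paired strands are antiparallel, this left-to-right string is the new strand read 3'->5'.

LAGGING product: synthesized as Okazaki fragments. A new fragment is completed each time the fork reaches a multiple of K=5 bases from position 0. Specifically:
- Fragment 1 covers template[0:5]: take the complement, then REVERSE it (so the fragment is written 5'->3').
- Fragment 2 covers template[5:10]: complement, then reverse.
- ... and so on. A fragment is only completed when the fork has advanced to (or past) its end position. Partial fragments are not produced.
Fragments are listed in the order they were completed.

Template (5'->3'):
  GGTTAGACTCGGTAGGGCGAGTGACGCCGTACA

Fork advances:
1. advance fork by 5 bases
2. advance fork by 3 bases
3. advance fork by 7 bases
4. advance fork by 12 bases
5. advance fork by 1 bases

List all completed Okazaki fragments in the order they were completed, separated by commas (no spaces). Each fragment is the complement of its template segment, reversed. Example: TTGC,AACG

Answer: TAACC,GAGTC,CTACC,TCGCC,GTCAC

Derivation:
Step 1: advance 5 -> fork_pos = 0 + 5 = 5. Reached multiple(s) of 5: 5 -> fragment 1 completed (1 total).
Step 2: advance 3 -> fork_pos = 5 + 3 = 8. Next multiple of 5 is 10 (not reached); still 1 fragment(s).
Step 3: advance 7 -> fork_pos = 8 + 7 = 15. Reached multiple(s) of 5: 10, 15 -> fragments 2-3 completed (3 total).
Step 4: advance 12 -> fork_pos = 15 + 12 = 27. Reached multiple(s) of 5: 20, 25 -> fragments 4-5 completed (5 total).
Step 5: advance 1 -> fork_pos = 27 + 1 = 28. Next multiple of 5 is 30 (not reached); still 5 fragment(s).
Final fork_pos = 28, so 5 fragment(s) are complete. Build each: template segment -> complement -> reverse.
Fragment 1: template[0:5] = GGTTA -> complement CCAAT -> reversed TAACC
Fragment 2: template[5:10] = GACTC -> complement CTGAG -> reversed GAGTC
Fragment 3: template[10:15] = GGTAG -> complement CCATC -> reversed CTACC
Fragment 4: template[15:20] = GGCGA -> complement CCGCT -> reversed TCGCC
Fragment 5: template[20:25] = GTGAC -> complement CACTG -> reversed GTCAC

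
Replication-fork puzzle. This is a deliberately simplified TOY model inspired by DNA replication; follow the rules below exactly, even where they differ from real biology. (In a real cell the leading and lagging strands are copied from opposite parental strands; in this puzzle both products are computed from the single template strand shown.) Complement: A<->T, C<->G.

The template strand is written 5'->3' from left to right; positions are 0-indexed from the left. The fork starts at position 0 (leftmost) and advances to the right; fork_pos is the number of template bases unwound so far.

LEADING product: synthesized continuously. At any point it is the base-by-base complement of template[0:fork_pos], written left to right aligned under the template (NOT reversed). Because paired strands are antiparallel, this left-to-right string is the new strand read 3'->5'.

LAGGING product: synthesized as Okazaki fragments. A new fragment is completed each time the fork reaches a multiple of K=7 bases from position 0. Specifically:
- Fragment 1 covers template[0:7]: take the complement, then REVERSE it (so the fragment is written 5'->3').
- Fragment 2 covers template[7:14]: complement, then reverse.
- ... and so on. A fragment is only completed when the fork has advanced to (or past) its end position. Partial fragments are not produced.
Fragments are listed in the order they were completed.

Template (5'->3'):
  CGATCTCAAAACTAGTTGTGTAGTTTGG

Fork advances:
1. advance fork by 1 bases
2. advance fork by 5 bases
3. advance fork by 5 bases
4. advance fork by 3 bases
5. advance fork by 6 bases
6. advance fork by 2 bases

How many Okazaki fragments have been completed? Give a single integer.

Step 1: advance 1 -> fork_pos = 0 + 1 = 1. Next multiple of 7 is 7 (not reached); still 0 fragment(s).
Step 2: advance 5 -> fork_pos = 1 + 5 = 6. Next multiple of 7 is 7 (not reached); still 0 fragment(s).
Step 3: advance 5 -> fork_pos = 6 + 5 = 11. Reached multiple(s) of 7: 7 -> fragment 1 completed (1 total).
Step 4: advance 3 -> fork_pos = 11 + 3 = 14. Reached multiple(s) of 7: 14 -> fragment 2 completed (2 total).
Step 5: advance 6 -> fork_pos = 14 + 6 = 20. Next multiple of 7 is 21 (not reached); still 2 fragment(s).
Step 6: advance 2 -> fork_pos = 20 + 2 = 22. Reached multiple(s) of 7: 21 -> fragment 3 completed (3 total).
Check: final fork_pos = 22; the multiples of 7 that are <= 22 are 7..21 -> 22 // 7 = 3 completed fragment(s).

Answer: 3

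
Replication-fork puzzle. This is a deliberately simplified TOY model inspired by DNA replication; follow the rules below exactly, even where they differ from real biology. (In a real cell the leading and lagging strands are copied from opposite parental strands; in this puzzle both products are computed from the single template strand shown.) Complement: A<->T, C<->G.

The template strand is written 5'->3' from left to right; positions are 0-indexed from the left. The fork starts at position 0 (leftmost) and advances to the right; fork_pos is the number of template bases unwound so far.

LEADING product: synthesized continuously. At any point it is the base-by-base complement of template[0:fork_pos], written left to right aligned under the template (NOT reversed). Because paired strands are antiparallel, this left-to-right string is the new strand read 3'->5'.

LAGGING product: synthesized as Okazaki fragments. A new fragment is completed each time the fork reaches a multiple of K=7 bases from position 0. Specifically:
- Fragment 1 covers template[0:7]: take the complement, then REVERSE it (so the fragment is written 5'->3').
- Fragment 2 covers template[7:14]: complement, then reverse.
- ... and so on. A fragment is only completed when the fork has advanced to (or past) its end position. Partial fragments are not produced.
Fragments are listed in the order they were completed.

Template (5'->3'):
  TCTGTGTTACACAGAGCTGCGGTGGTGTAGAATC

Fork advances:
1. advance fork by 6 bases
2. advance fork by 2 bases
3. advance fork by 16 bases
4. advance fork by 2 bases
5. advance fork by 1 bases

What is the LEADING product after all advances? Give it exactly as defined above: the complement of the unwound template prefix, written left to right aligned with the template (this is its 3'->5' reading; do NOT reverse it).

Step 1: advance 6 -> fork_pos = 0 + 6 = 6.
Step 2: advance 2 -> fork_pos = 6 + 2 = 8.
Step 3: advance 16 -> fork_pos = 8 + 16 = 24.
Step 4: advance 2 -> fork_pos = 24 + 2 = 26.
Step 5: advance 1 -> fork_pos = 26 + 1 = 27.
Unwound prefix: template[0:27] = TCTGTGTTACACAGAGCTGCGGTGGTG
Complement it base by base (A<->T, C<->G), keeping left-to-right order:
  [0:5] TCTGT -> AGACA
  [5:10] GTTAC -> CAATG
  [10:15] ACAGA -> TGTCT
  [15:20] GCTGC -> CGACG
  [20:25] GGTGG -> CCACC
  [25:27] TG -> AC
Concatenate: AGACACAATGTGTCTCGACGCCACCAC (length 27; written aligned with the template, i.e. 3'->5').

Answer: AGACACAATGTGTCTCGACGCCACCAC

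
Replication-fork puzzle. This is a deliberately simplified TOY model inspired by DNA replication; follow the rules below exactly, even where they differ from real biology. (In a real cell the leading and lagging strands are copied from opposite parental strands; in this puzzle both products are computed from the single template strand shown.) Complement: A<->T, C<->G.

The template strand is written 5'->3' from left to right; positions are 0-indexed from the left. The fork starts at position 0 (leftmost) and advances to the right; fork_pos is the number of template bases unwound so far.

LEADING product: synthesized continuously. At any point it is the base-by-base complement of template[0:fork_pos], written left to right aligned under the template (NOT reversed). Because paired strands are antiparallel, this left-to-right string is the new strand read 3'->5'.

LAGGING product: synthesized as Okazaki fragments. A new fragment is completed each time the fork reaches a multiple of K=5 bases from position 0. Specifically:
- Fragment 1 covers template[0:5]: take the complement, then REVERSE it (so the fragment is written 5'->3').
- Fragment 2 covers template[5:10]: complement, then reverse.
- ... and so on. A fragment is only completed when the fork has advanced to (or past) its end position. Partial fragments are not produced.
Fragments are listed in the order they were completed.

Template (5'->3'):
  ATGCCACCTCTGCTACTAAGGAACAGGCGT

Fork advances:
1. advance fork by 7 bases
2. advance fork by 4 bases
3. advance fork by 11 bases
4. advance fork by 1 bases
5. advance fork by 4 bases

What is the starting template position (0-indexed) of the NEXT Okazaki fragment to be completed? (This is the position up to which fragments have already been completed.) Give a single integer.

Step 1: advance 7 -> fork_pos = 0 + 7 = 7. Reached multiple(s) of 5: 5 -> fragment 1 completed (1 total).
Step 2: advance 4 -> fork_pos = 7 + 4 = 11. Reached multiple(s) of 5: 10 -> fragment 2 completed (2 total).
Step 3: advance 11 -> fork_pos = 11 + 11 = 22. Reached multiple(s) of 5: 15, 20 -> fragments 3-4 completed (4 total).
Step 4: advance 1 -> fork_pos = 22 + 1 = 23. Next multiple of 5 is 25 (not reached); still 4 fragment(s).
Step 5: advance 4 -> fork_pos = 23 + 4 = 27. Reached multiple(s) of 5: 25 -> fragment 5 completed (5 total).
5 fragment(s) completed, covering template[0:25] (5 x 5 = 25). The next fragment, fragment 6, covers template[25:30], so it starts at position 25.

Answer: 25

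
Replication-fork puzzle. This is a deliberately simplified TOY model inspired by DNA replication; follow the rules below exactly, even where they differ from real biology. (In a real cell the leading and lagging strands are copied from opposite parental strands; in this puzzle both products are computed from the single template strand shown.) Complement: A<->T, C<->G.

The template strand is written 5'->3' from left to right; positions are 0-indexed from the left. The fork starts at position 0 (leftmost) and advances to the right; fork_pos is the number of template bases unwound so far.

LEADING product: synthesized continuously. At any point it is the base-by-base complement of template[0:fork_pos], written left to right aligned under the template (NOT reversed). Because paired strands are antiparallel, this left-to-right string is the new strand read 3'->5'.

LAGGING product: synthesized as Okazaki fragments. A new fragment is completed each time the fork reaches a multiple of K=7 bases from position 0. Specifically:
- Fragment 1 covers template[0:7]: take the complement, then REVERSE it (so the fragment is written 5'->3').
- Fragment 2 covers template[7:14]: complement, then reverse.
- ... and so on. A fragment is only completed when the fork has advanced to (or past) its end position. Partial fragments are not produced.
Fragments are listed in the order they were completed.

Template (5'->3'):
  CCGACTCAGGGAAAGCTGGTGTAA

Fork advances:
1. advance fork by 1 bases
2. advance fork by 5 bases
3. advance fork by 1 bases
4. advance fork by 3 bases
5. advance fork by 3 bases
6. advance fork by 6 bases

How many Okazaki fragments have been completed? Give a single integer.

Answer: 2

Derivation:
Step 1: advance 1 -> fork_pos = 0 + 1 = 1. Next multiple of 7 is 7 (not reached); still 0 fragment(s).
Step 2: advance 5 -> fork_pos = 1 + 5 = 6. Next multiple of 7 is 7 (not reached); still 0 fragment(s).
Step 3: advance 1 -> fork_pos = 6 + 1 = 7. Reached multiple(s) of 7: 7 -> fragment 1 completed (1 total).
Step 4: advance 3 -> fork_pos = 7 + 3 = 10. Next multiple of 7 is 14 (not reached); still 1 fragment(s).
Step 5: advance 3 -> fork_pos = 10 + 3 = 13. Next multiple of 7 is 14 (not reached); still 1 fragment(s).
Step 6: advance 6 -> fork_pos = 13 + 6 = 19. Reached multiple(s) of 7: 14 -> fragment 2 completed (2 total).
Check: final fork_pos = 19; the multiples of 7 that are <= 19 are 7..14 -> 19 // 7 = 2 completed fragment(s).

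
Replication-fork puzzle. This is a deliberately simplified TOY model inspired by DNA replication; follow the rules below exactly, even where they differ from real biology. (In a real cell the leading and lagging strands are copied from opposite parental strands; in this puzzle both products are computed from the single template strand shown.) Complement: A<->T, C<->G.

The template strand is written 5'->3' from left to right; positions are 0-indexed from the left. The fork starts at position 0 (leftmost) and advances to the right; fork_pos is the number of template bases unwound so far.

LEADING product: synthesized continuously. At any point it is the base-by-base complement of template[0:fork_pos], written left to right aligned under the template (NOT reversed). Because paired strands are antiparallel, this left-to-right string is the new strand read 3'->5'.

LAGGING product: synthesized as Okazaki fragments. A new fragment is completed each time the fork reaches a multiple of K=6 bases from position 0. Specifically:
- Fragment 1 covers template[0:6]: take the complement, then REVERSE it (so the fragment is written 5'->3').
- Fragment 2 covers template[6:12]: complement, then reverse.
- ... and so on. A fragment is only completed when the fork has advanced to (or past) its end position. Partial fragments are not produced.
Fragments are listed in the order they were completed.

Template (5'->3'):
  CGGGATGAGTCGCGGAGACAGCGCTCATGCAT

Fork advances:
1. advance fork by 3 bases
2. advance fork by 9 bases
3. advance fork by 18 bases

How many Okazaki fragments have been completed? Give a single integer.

Answer: 5

Derivation:
Step 1: advance 3 -> fork_pos = 0 + 3 = 3. Next multiple of 6 is 6 (not reached); still 0 fragment(s).
Step 2: advance 9 -> fork_pos = 3 + 9 = 12. Reached multiple(s) of 6: 6, 12 -> fragments 1-2 completed (2 total).
Step 3: advance 18 -> fork_pos = 12 + 18 = 30. Reached multiple(s) of 6: 18, 24, 30 -> fragments 3-5 completed (5 total).
Check: final fork_pos = 30; the multiples of 6 that are <= 30 are 6..30 -> 30 // 6 = 5 completed fragment(s).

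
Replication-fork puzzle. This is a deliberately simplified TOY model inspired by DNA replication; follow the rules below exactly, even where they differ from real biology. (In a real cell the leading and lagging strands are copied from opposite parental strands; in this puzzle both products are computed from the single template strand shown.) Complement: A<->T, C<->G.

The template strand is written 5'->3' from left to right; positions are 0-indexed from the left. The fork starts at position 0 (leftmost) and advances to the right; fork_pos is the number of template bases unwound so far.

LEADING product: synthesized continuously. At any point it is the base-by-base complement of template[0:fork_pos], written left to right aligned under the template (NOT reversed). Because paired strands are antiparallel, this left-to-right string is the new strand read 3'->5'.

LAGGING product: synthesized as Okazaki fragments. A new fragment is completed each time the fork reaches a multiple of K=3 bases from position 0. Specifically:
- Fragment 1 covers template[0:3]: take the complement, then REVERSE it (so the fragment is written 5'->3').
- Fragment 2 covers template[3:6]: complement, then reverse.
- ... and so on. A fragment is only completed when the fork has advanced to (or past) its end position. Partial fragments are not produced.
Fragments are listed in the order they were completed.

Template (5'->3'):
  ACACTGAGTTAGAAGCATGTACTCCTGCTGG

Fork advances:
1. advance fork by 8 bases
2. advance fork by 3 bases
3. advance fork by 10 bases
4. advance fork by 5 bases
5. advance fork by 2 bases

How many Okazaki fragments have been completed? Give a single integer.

Answer: 9

Derivation:
Step 1: advance 8 -> fork_pos = 0 + 8 = 8. Reached multiple(s) of 3: 3, 6 -> fragments 1-2 completed (2 total).
Step 2: advance 3 -> fork_pos = 8 + 3 = 11. Reached multiple(s) of 3: 9 -> fragment 3 completed (3 total).
Step 3: advance 10 -> fork_pos = 11 + 10 = 21. Reached multiple(s) of 3: 12, 15, 18, 21 -> fragments 4-7 completed (7 total).
Step 4: advance 5 -> fork_pos = 21 + 5 = 26. Reached multiple(s) of 3: 24 -> fragment 8 completed (8 total).
Step 5: advance 2 -> fork_pos = 26 + 2 = 28. Reached multiple(s) of 3: 27 -> fragment 9 completed (9 total).
Check: final fork_pos = 28; the multiples of 3 that are <= 28 are 3..27 -> 28 // 3 = 9 completed fragment(s).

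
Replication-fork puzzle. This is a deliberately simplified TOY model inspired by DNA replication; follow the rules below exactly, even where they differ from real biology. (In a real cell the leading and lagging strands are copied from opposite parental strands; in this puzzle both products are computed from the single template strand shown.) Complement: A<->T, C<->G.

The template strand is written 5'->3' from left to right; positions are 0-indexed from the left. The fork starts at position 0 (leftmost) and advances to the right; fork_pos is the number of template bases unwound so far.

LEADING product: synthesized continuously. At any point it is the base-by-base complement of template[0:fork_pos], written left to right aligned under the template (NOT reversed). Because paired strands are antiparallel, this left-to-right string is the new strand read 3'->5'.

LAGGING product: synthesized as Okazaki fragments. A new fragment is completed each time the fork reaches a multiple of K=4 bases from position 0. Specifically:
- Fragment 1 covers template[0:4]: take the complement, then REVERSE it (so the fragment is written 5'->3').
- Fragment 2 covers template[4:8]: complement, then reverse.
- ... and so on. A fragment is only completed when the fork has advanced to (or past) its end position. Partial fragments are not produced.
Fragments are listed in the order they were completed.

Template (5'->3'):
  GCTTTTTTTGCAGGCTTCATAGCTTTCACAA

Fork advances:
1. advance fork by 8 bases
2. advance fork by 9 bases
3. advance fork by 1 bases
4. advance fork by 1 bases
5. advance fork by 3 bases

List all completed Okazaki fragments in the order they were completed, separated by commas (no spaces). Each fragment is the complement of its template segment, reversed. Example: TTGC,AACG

Answer: AAGC,AAAA,TGCA,AGCC,ATGA

Derivation:
Step 1: advance 8 -> fork_pos = 0 + 8 = 8. Reached multiple(s) of 4: 4, 8 -> fragments 1-2 completed (2 total).
Step 2: advance 9 -> fork_pos = 8 + 9 = 17. Reached multiple(s) of 4: 12, 16 -> fragments 3-4 completed (4 total).
Step 3: advance 1 -> fork_pos = 17 + 1 = 18. Next multiple of 4 is 20 (not reached); still 4 fragment(s).
Step 4: advance 1 -> fork_pos = 18 + 1 = 19. Next multiple of 4 is 20 (not reached); still 4 fragment(s).
Step 5: advance 3 -> fork_pos = 19 + 3 = 22. Reached multiple(s) of 4: 20 -> fragment 5 completed (5 total).
Final fork_pos = 22, so 5 fragment(s) are complete. Build each: template segment -> complement -> reverse.
Fragment 1: template[0:4] = GCTT -> complement CGAA -> reversed AAGC
Fragment 2: template[4:8] = TTTT -> complement AAAA -> reversed AAAA
Fragment 3: template[8:12] = TGCA -> complement ACGT -> reversed TGCA
Fragment 4: template[12:16] = GGCT -> complement CCGA -> reversed AGCC
Fragment 5: template[16:20] = TCAT -> complement AGTA -> reversed ATGA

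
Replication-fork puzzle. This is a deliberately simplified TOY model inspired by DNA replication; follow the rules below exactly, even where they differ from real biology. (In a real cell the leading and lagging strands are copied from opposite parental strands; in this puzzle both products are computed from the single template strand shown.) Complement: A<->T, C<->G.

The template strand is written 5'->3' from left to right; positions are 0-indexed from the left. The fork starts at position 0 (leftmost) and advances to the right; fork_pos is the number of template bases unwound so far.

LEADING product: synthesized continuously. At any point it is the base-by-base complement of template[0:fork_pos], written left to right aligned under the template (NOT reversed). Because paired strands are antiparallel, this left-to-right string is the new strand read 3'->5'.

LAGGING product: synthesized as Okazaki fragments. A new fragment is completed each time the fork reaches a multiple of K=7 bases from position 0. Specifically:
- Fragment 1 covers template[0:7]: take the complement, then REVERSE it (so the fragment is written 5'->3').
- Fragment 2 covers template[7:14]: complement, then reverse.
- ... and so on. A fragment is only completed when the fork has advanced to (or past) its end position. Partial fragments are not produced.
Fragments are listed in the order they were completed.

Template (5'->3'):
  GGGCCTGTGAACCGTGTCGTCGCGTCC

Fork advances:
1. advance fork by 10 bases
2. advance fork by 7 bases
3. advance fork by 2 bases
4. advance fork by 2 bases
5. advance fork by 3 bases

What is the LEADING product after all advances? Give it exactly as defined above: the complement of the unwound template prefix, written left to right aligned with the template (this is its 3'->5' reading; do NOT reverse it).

Step 1: advance 10 -> fork_pos = 0 + 10 = 10.
Step 2: advance 7 -> fork_pos = 10 + 7 = 17.
Step 3: advance 2 -> fork_pos = 17 + 2 = 19.
Step 4: advance 2 -> fork_pos = 19 + 2 = 21.
Step 5: advance 3 -> fork_pos = 21 + 3 = 24.
Unwound prefix: template[0:24] = GGGCCTGTGAACCGTGTCGTCGCG
Complement it base by base (A<->T, C<->G), keeping left-to-right order:
  [0:5] GGGCC -> CCCGG
  [5:10] TGTGA -> ACACT
  [10:15] ACCGT -> TGGCA
  [15:20] GTCGT -> CAGCA
  [20:24] CGCG -> GCGC
Concatenate: CCCGGACACTTGGCACAGCAGCGC (length 24; written aligned with the template, i.e. 3'->5').

Answer: CCCGGACACTTGGCACAGCAGCGC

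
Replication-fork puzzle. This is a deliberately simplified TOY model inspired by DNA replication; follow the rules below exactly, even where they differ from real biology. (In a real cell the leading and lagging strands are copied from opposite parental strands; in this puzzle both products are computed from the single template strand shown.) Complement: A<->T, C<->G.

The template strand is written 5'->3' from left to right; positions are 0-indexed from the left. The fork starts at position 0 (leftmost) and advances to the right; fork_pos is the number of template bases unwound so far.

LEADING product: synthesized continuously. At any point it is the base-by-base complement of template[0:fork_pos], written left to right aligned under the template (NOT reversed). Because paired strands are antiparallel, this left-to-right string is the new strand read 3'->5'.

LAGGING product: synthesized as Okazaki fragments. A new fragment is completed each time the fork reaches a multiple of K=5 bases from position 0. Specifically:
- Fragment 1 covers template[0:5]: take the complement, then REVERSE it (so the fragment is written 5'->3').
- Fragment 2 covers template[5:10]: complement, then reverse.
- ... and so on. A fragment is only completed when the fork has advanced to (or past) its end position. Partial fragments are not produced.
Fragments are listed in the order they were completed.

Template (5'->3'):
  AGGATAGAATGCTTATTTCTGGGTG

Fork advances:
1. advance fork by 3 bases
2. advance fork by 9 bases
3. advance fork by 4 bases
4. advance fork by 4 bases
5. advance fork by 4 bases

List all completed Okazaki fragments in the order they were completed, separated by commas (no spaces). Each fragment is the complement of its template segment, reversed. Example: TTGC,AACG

Step 1: advance 3 -> fork_pos = 0 + 3 = 3. Next multiple of 5 is 5 (not reached); still 0 fragment(s).
Step 2: advance 9 -> fork_pos = 3 + 9 = 12. Reached multiple(s) of 5: 5, 10 -> fragments 1-2 completed (2 total).
Step 3: advance 4 -> fork_pos = 12 + 4 = 16. Reached multiple(s) of 5: 15 -> fragment 3 completed (3 total).
Step 4: advance 4 -> fork_pos = 16 + 4 = 20. Reached multiple(s) of 5: 20 -> fragment 4 completed (4 total).
Step 5: advance 4 -> fork_pos = 20 + 4 = 24. Next multiple of 5 is 25 (not reached); still 4 fragment(s).
Final fork_pos = 24, so 4 fragment(s) are complete. Build each: template segment -> complement -> reverse.
Fragment 1: template[0:5] = AGGAT -> complement TCCTA -> reversed ATCCT
Fragment 2: template[5:10] = AGAAT -> complement TCTTA -> reversed ATTCT
Fragment 3: template[10:15] = GCTTA -> complement CGAAT -> reversed TAAGC
Fragment 4: template[15:20] = TTTCT -> complement AAAGA -> reversed AGAAA

Answer: ATCCT,ATTCT,TAAGC,AGAAA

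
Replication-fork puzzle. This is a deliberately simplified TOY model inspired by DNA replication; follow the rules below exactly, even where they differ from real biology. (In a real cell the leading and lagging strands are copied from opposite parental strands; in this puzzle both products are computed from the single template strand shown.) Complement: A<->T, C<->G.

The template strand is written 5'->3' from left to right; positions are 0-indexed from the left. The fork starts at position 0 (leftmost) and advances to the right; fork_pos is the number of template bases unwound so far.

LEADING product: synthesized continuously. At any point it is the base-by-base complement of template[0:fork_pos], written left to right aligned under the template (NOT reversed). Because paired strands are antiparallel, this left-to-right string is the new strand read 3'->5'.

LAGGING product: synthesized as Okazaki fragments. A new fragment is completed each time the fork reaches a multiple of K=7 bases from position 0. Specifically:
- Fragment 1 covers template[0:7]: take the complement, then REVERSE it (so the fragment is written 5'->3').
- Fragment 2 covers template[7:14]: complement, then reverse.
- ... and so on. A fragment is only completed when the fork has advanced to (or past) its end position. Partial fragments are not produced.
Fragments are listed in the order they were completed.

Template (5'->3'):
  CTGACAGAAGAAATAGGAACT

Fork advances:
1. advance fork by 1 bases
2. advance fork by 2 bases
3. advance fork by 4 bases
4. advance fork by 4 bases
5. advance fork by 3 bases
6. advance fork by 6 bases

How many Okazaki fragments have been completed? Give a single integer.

Step 1: advance 1 -> fork_pos = 0 + 1 = 1. Next multiple of 7 is 7 (not reached); still 0 fragment(s).
Step 2: advance 2 -> fork_pos = 1 + 2 = 3. Next multiple of 7 is 7 (not reached); still 0 fragment(s).
Step 3: advance 4 -> fork_pos = 3 + 4 = 7. Reached multiple(s) of 7: 7 -> fragment 1 completed (1 total).
Step 4: advance 4 -> fork_pos = 7 + 4 = 11. Next multiple of 7 is 14 (not reached); still 1 fragment(s).
Step 5: advance 3 -> fork_pos = 11 + 3 = 14. Reached multiple(s) of 7: 14 -> fragment 2 completed (2 total).
Step 6: advance 6 -> fork_pos = 14 + 6 = 20. Next multiple of 7 is 21 (not reached); still 2 fragment(s).
Check: final fork_pos = 20; the multiples of 7 that are <= 20 are 7..14 -> 20 // 7 = 2 completed fragment(s).

Answer: 2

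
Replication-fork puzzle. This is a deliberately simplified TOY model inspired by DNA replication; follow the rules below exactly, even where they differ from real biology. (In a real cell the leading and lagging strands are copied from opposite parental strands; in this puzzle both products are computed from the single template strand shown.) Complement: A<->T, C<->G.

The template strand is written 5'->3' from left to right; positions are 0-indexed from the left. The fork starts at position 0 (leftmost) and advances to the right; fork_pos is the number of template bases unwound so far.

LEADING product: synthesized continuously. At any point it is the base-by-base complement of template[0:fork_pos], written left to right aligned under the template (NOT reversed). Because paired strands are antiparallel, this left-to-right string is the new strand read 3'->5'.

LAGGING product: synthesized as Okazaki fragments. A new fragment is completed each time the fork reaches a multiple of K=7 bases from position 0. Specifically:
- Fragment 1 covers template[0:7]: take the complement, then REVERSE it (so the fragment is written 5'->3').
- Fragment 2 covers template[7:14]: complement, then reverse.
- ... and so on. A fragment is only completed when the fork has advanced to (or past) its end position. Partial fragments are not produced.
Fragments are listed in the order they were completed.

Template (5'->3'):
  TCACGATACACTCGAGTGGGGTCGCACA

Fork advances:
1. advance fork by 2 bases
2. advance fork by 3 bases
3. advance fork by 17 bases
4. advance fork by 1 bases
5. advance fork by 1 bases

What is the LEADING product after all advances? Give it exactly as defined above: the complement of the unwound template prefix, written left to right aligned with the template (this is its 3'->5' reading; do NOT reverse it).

Step 1: advance 2 -> fork_pos = 0 + 2 = 2.
Step 2: advance 3 -> fork_pos = 2 + 3 = 5.
Step 3: advance 17 -> fork_pos = 5 + 17 = 22.
Step 4: advance 1 -> fork_pos = 22 + 1 = 23.
Step 5: advance 1 -> fork_pos = 23 + 1 = 24.
Unwound prefix: template[0:24] = TCACGATACACTCGAGTGGGGTCG
Complement it base by base (A<->T, C<->G), keeping left-to-right order:
  [0:5] TCACG -> AGTGC
  [5:10] ATACA -> TATGT
  [10:15] CTCGA -> GAGCT
  [15:20] GTGGG -> CACCC
  [20:24] GTCG -> CAGC
Concatenate: AGTGCTATGTGAGCTCACCCCAGC (length 24; written aligned with the template, i.e. 3'->5').

Answer: AGTGCTATGTGAGCTCACCCCAGC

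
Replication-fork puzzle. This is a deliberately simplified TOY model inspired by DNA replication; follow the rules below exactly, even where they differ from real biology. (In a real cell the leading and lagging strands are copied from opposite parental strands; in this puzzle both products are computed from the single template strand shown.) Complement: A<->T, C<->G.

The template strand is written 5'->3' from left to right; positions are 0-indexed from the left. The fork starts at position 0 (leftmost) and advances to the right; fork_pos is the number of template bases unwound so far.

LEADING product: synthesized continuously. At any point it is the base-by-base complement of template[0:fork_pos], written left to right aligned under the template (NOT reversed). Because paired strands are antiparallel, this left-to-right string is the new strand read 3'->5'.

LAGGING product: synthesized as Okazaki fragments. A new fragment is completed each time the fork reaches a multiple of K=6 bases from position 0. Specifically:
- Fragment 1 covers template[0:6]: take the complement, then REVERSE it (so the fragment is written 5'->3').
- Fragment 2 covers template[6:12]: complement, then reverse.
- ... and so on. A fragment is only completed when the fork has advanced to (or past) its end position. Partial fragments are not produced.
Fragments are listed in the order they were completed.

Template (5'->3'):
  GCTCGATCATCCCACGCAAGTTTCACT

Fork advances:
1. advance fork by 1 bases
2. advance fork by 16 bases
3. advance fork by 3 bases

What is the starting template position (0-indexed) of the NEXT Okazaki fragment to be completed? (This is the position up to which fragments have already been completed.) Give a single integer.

Answer: 18

Derivation:
Step 1: advance 1 -> fork_pos = 0 + 1 = 1. Next multiple of 6 is 6 (not reached); still 0 fragment(s).
Step 2: advance 16 -> fork_pos = 1 + 16 = 17. Reached multiple(s) of 6: 6, 12 -> fragments 1-2 completed (2 total).
Step 3: advance 3 -> fork_pos = 17 + 3 = 20. Reached multiple(s) of 6: 18 -> fragment 3 completed (3 total).
3 fragment(s) completed, covering template[0:18] (3 x 6 = 18). The next fragment, fragment 4, covers template[18:24], so it starts at position 18.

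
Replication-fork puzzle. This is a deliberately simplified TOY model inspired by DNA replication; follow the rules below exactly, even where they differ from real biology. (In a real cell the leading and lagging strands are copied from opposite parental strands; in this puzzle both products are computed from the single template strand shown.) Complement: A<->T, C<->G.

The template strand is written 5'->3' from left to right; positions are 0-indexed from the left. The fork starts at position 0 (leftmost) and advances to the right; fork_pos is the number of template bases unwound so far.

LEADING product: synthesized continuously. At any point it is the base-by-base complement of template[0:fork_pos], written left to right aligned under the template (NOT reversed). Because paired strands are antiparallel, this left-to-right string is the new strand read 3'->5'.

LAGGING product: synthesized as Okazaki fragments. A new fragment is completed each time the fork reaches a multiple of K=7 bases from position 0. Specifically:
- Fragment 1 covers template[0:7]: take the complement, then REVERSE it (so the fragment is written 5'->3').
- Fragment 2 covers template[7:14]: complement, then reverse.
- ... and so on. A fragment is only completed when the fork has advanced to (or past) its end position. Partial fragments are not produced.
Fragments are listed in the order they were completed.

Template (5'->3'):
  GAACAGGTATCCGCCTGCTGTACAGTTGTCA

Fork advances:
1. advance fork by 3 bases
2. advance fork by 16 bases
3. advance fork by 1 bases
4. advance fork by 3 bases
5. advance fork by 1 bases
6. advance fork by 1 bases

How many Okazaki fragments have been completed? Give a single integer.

Answer: 3

Derivation:
Step 1: advance 3 -> fork_pos = 0 + 3 = 3. Next multiple of 7 is 7 (not reached); still 0 fragment(s).
Step 2: advance 16 -> fork_pos = 3 + 16 = 19. Reached multiple(s) of 7: 7, 14 -> fragments 1-2 completed (2 total).
Step 3: advance 1 -> fork_pos = 19 + 1 = 20. Next multiple of 7 is 21 (not reached); still 2 fragment(s).
Step 4: advance 3 -> fork_pos = 20 + 3 = 23. Reached multiple(s) of 7: 21 -> fragment 3 completed (3 total).
Step 5: advance 1 -> fork_pos = 23 + 1 = 24. Next multiple of 7 is 28 (not reached); still 3 fragment(s).
Step 6: advance 1 -> fork_pos = 24 + 1 = 25. Next multiple of 7 is 28 (not reached); still 3 fragment(s).
Check: final fork_pos = 25; the multiples of 7 that are <= 25 are 7..21 -> 25 // 7 = 3 completed fragment(s).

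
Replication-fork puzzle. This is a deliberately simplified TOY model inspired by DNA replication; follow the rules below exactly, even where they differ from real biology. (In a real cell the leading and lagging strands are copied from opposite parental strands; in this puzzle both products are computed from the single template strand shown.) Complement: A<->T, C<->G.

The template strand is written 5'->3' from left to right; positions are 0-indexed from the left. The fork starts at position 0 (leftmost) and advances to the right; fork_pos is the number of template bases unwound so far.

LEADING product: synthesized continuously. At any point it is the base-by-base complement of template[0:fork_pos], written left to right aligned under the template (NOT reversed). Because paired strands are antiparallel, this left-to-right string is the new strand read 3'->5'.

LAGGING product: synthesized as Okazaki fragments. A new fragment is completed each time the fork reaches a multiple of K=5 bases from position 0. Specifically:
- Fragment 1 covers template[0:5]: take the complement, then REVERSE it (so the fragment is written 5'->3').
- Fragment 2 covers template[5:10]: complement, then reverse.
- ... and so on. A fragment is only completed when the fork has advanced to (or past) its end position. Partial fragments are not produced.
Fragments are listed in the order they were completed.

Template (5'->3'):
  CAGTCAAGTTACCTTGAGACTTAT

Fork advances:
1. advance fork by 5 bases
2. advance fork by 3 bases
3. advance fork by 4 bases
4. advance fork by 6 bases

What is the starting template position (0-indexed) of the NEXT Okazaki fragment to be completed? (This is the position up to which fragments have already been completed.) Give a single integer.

Answer: 15

Derivation:
Step 1: advance 5 -> fork_pos = 0 + 5 = 5. Reached multiple(s) of 5: 5 -> fragment 1 completed (1 total).
Step 2: advance 3 -> fork_pos = 5 + 3 = 8. Next multiple of 5 is 10 (not reached); still 1 fragment(s).
Step 3: advance 4 -> fork_pos = 8 + 4 = 12. Reached multiple(s) of 5: 10 -> fragment 2 completed (2 total).
Step 4: advance 6 -> fork_pos = 12 + 6 = 18. Reached multiple(s) of 5: 15 -> fragment 3 completed (3 total).
3 fragment(s) completed, covering template[0:15] (3 x 5 = 15). The next fragment, fragment 4, covers template[15:20], so it starts at position 15.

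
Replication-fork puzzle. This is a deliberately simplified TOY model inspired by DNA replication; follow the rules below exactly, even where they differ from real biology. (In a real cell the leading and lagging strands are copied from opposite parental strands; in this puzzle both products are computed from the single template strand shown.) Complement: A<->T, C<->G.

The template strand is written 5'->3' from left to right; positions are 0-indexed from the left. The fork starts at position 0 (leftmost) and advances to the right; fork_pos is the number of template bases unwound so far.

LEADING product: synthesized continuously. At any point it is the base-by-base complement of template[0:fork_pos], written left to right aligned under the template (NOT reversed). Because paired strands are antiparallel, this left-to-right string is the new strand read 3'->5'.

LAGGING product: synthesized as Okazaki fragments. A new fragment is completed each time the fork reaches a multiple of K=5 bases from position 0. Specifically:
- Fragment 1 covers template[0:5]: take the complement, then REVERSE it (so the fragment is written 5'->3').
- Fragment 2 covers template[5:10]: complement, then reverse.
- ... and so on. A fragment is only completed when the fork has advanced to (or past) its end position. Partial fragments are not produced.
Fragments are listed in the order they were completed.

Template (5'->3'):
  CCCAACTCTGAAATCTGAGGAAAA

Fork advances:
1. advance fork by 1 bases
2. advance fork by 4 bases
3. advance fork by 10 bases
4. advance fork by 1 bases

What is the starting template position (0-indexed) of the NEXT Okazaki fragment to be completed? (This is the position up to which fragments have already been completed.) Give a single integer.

Answer: 15

Derivation:
Step 1: advance 1 -> fork_pos = 0 + 1 = 1. Next multiple of 5 is 5 (not reached); still 0 fragment(s).
Step 2: advance 4 -> fork_pos = 1 + 4 = 5. Reached multiple(s) of 5: 5 -> fragment 1 completed (1 total).
Step 3: advance 10 -> fork_pos = 5 + 10 = 15. Reached multiple(s) of 5: 10, 15 -> fragments 2-3 completed (3 total).
Step 4: advance 1 -> fork_pos = 15 + 1 = 16. Next multiple of 5 is 20 (not reached); still 3 fragment(s).
3 fragment(s) completed, covering template[0:15] (3 x 5 = 15). The next fragment, fragment 4, covers template[15:20], so it starts at position 15.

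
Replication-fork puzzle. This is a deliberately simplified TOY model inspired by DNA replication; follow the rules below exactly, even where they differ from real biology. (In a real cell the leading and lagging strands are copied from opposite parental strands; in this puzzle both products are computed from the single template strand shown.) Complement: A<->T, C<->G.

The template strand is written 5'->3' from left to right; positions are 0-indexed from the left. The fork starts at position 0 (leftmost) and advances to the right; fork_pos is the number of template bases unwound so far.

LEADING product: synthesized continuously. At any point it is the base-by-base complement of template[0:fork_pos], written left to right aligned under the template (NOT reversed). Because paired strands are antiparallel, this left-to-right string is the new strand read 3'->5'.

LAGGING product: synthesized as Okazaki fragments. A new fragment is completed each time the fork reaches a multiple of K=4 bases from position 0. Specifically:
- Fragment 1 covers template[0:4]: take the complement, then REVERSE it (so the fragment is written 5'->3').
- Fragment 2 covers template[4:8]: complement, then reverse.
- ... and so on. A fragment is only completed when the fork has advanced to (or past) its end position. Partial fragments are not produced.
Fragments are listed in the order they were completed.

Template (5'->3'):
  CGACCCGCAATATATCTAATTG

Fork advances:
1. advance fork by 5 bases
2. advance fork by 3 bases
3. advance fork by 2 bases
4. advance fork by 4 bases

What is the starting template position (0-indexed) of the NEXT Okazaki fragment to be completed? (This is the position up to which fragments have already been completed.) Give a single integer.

Answer: 12

Derivation:
Step 1: advance 5 -> fork_pos = 0 + 5 = 5. Reached multiple(s) of 4: 4 -> fragment 1 completed (1 total).
Step 2: advance 3 -> fork_pos = 5 + 3 = 8. Reached multiple(s) of 4: 8 -> fragment 2 completed (2 total).
Step 3: advance 2 -> fork_pos = 8 + 2 = 10. Next multiple of 4 is 12 (not reached); still 2 fragment(s).
Step 4: advance 4 -> fork_pos = 10 + 4 = 14. Reached multiple(s) of 4: 12 -> fragment 3 completed (3 total).
3 fragment(s) completed, covering template[0:12] (3 x 4 = 12). The next fragment, fragment 4, covers template[12:16], so it starts at position 12.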